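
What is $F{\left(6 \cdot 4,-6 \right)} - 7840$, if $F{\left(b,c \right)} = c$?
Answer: $-7846$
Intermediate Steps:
$F{\left(6 \cdot 4,-6 \right)} - 7840 = -6 - 7840 = -7846$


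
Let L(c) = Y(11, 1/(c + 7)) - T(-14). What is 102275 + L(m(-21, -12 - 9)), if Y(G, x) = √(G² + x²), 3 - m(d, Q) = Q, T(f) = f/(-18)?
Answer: 920468/9 + √116282/31 ≈ 1.0229e+5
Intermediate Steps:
T(f) = -f/18 (T(f) = f*(-1/18) = -f/18)
m(d, Q) = 3 - Q
L(c) = -7/9 + √(121 + (7 + c)⁻²) (L(c) = √(11² + (1/(c + 7))²) - (-1)*(-14)/18 = √(121 + (1/(7 + c))²) - 1*7/9 = √(121 + (7 + c)⁻²) - 7/9 = -7/9 + √(121 + (7 + c)⁻²))
102275 + L(m(-21, -12 - 9)) = 102275 + (-7/9 + √(121 + (7 + (3 - (-12 - 9)))⁻²)) = 102275 + (-7/9 + √(121 + (7 + (3 - 1*(-21)))⁻²)) = 102275 + (-7/9 + √(121 + (7 + (3 + 21))⁻²)) = 102275 + (-7/9 + √(121 + (7 + 24)⁻²)) = 102275 + (-7/9 + √(121 + 31⁻²)) = 102275 + (-7/9 + √(121 + 1/961)) = 102275 + (-7/9 + √(116282/961)) = 102275 + (-7/9 + √116282/31) = 920468/9 + √116282/31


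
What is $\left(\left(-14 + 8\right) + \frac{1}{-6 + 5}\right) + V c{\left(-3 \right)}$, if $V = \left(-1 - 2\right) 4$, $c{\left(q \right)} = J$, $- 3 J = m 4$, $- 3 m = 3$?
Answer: $-23$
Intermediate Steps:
$m = -1$ ($m = \left(- \frac{1}{3}\right) 3 = -1$)
$J = \frac{4}{3}$ ($J = - \frac{\left(-1\right) 4}{3} = \left(- \frac{1}{3}\right) \left(-4\right) = \frac{4}{3} \approx 1.3333$)
$c{\left(q \right)} = \frac{4}{3}$
$V = -12$ ($V = \left(-3\right) 4 = -12$)
$\left(\left(-14 + 8\right) + \frac{1}{-6 + 5}\right) + V c{\left(-3 \right)} = \left(\left(-14 + 8\right) + \frac{1}{-6 + 5}\right) - 16 = \left(-6 + \frac{1}{-1}\right) - 16 = \left(-6 - 1\right) - 16 = -7 - 16 = -23$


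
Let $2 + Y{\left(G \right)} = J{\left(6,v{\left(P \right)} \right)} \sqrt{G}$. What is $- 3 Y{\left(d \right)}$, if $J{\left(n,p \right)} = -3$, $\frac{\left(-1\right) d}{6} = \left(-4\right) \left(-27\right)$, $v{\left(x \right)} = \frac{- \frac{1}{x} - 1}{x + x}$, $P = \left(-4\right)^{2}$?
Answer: $6 + 162 i \sqrt{2} \approx 6.0 + 229.1 i$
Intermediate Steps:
$P = 16$
$v{\left(x \right)} = \frac{-1 - \frac{1}{x}}{2 x}$
$d = -648$ ($d = - 6 \left(\left(-4\right) \left(-27\right)\right) = \left(-6\right) 108 = -648$)
$Y{\left(G \right)} = -2 - 3 \sqrt{G}$
$- 3 Y{\left(d \right)} = - 3 \left(-2 - 3 \sqrt{-648}\right) = - 3 \left(-2 - 3 \cdot 18 i \sqrt{2}\right) = - 3 \left(-2 - 54 i \sqrt{2}\right) = 6 + 162 i \sqrt{2}$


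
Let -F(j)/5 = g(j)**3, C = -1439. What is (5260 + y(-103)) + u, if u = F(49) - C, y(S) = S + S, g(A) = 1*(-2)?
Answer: 6533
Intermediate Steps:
g(A) = -2
y(S) = 2*S
F(j) = 40 (F(j) = -5*(-2)**3 = -5*(-8) = 40)
u = 1479 (u = 40 - 1*(-1439) = 40 + 1439 = 1479)
(5260 + y(-103)) + u = (5260 + 2*(-103)) + 1479 = (5260 - 206) + 1479 = 5054 + 1479 = 6533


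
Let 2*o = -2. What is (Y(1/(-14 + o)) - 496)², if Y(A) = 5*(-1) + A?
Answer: 56490256/225 ≈ 2.5107e+5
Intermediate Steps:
o = -1 (o = (½)*(-2) = -1)
Y(A) = -5 + A
(Y(1/(-14 + o)) - 496)² = ((-5 + 1/(-14 - 1)) - 496)² = ((-5 + 1/(-15)) - 496)² = ((-5 - 1/15) - 496)² = (-76/15 - 496)² = (-7516/15)² = 56490256/225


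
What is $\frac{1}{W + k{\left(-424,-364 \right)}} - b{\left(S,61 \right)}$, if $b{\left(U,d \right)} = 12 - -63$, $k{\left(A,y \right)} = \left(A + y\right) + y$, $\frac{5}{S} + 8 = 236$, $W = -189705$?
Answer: $- \frac{14314276}{190857} \approx -75.0$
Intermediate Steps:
$S = \frac{5}{228}$ ($S = \frac{5}{-8 + 236} = \frac{5}{228} \approx 0.02193$)
$k{\left(A,y \right)} = A + 2 y$
$b{\left(U,d \right)} = 75$ ($b{\left(U,d \right)} = 12 + 63 = 75$)
$\frac{1}{W + k{\left(-424,-364 \right)}} - b{\left(S,61 \right)} = \frac{1}{-189705 + \left(-424 + 2 \left(-364\right)\right)} - 75 = \frac{1}{-189705 - 1152} - 75 = \frac{1}{-190857} - 75 = - \frac{1}{190857} - 75 = - \frac{14314276}{190857}$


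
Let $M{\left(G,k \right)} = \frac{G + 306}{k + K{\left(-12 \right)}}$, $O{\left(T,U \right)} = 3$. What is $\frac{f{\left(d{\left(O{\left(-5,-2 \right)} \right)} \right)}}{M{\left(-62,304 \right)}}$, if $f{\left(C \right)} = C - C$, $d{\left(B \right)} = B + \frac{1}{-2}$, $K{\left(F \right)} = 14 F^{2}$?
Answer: $0$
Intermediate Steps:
$M{\left(G,k \right)} = \frac{306 + G}{2016 + k}$ ($M{\left(G,k \right)} = \frac{G + 306}{k + 14 \left(-12\right)^{2}} = \frac{306 + G}{k + 14 \cdot 144} = \frac{306 + G}{k + 2016} = \frac{306 + G}{2016 + k}$)
$d{\left(B \right)} = - \frac{1}{2} + B$ ($d{\left(B \right)} = B - \frac{1}{2} = - \frac{1}{2} + B$)
$f{\left(C \right)} = 0$
$\frac{f{\left(d{\left(O{\left(-5,-2 \right)} \right)} \right)}}{M{\left(-62,304 \right)}} = \frac{0}{\frac{1}{2016 + 304} \left(306 - 62\right)} = \frac{0}{\frac{1}{2320} \cdot 244} = \frac{0}{\frac{61}{580}} = 0 \cdot \frac{580}{61} = 0$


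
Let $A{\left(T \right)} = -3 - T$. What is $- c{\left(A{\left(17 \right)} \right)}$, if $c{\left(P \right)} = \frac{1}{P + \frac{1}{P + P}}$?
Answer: $\frac{40}{801} \approx 0.049938$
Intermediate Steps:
$c{\left(P \right)} = \frac{1}{P + \frac{1}{2 P}}$
$- c{\left(A{\left(17 \right)} \right)} = - \frac{2 \left(-3 - 17\right)}{1 + 2 \left(-3 - 17\right)^{2}} = - \frac{2 \left(-20\right)}{1 + 2 \left(-20\right)^{2}} = - \frac{2 \left(-20\right)}{1 + 2 \cdot 400} = - \frac{2 \left(-20\right)}{1 + 800} = - \frac{2 \left(-20\right)}{801} = \left(-1\right) \left(- \frac{40}{801}\right) = \frac{40}{801}$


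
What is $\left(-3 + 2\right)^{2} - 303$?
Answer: $-302$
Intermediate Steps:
$\left(-3 + 2\right)^{2} - 303 = \left(-1\right)^{2} - 303 = 1 - 303 = -302$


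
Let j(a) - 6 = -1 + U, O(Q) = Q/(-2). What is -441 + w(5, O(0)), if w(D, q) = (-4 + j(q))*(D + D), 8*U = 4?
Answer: -426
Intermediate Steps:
O(Q) = -Q/2 (O(Q) = Q*(-½) = -Q/2)
U = ½ (U = (⅛)*4 = ½ ≈ 0.50000)
j(a) = 11/2 (j(a) = 6 + (-1 + ½) = 6 - ½ = 11/2)
w(D, q) = 3*D (w(D, q) = (-4 + 11/2)*(D + D) = 3*(2*D)/2 = 3*D)
-441 + w(5, O(0)) = -441 + 3*5 = -441 + 15 = -426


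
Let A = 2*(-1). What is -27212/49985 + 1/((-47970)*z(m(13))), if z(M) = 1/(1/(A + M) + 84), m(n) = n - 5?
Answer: -120883081/221333580 ≈ -0.54616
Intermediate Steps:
A = -2
m(n) = -5 + n
z(M) = 1/(84 + 1/(-2 + M)) (z(M) = 1/(1/(-2 + M) + 84) = 1/(84 + 1/(-2 + M)))
-27212/49985 + 1/((-47970)*z(m(13))) = -27212/49985 + 1/((-47970)*(((-2 + (-5 + 13))/(-167 + 84*(-5 + 13))))) = -27212*1/49985 - (-167 + 84*8)/(-2 + 8)/47970 = -27212/49985 - 1/(47970*(6/(-167 + 672))) = -27212/49985 - 1/(47970*(6/505)) = -27212/49985 - 1/(47970*((1/505)*6)) = -27212/49985 - 1/(47970*6/505) = -27212/49985 - 1/47970*505/6 = -27212/49985 - 101/57564 = -120883081/221333580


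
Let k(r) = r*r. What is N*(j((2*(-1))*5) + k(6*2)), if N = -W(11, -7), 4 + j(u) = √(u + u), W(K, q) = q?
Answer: 980 + 14*I*√5 ≈ 980.0 + 31.305*I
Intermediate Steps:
j(u) = -4 + √2*√u (j(u) = -4 + √(u + u) = -4 + √(2*u) = -4 + √2*√u)
N = 7 (N = -1*(-7) = 7)
k(r) = r²
N*(j((2*(-1))*5) + k(6*2)) = 7*((-4 + √2*√((2*(-1))*5)) + (6*2)²) = 7*((-4 + √2*√(-2*5)) + 12²) = 7*((-4 + √2*√(-10)) + 144) = 7*((-4 + √2*(I*√10)) + 144) = 7*((-4 + 2*I*√5) + 144) = 7*(140 + 2*I*√5) = 980 + 14*I*√5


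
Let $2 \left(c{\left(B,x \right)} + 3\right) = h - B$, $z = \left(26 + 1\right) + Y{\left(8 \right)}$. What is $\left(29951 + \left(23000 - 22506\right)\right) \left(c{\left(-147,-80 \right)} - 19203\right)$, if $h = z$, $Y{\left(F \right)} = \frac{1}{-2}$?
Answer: $- \frac{2328342265}{4} \approx -5.8209 \cdot 10^{8}$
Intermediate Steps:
$Y{\left(F \right)} = - \frac{1}{2}$
$z = \frac{53}{2}$ ($z = \left(26 + 1\right) - \frac{1}{2} = 27 - \frac{1}{2} = \frac{53}{2} \approx 26.5$)
$h = \frac{53}{2} \approx 26.5$
$c{\left(B,x \right)} = \frac{41}{4} - \frac{B}{2}$ ($c{\left(B,x \right)} = -3 + \frac{\frac{53}{2} - B}{2} = -3 - \left(- \frac{53}{4} + \frac{B}{2}\right) = \frac{41}{4} - \frac{B}{2}$)
$\left(29951 + \left(23000 - 22506\right)\right) \left(c{\left(-147,-80 \right)} - 19203\right) = \left(29951 + \left(23000 - 22506\right)\right) \left(\left(\frac{41}{4} - - \frac{147}{2}\right) - 19203\right) = \left(29951 + 494\right) \left(\left(\frac{41}{4} + \frac{147}{2}\right) - 19203\right) = 30445 \left(\frac{335}{4} - 19203\right) = 30445 \left(- \frac{76477}{4}\right) = - \frac{2328342265}{4}$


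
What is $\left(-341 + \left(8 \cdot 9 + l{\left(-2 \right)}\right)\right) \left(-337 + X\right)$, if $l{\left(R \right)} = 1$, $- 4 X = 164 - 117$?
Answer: $93465$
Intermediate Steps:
$X = - \frac{47}{4}$ ($X = - \frac{164 - 117}{4} = \left(- \frac{1}{4}\right) 47 = - \frac{47}{4} \approx -11.75$)
$\left(-341 + \left(8 \cdot 9 + l{\left(-2 \right)}\right)\right) \left(-337 + X\right) = \left(-341 + \left(8 \cdot 9 + 1\right)\right) \left(-337 - \frac{47}{4}\right) = \left(-341 + \left(72 + 1\right)\right) \left(- \frac{1395}{4}\right) = \left(-341 + 73\right) \left(- \frac{1395}{4}\right) = \left(-268\right) \left(- \frac{1395}{4}\right) = 93465$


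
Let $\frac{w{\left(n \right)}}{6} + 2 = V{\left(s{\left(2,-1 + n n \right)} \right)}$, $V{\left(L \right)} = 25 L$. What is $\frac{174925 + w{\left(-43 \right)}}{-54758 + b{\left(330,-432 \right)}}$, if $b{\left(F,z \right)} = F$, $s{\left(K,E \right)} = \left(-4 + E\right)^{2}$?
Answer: $- \frac{510225313}{54428} \approx -9374.3$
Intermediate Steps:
$w{\left(n \right)} = -12 + 150 \left(-5 + n^{2}\right)^{2}$ ($w{\left(n \right)} = -12 + 6 \cdot 25 \left(-4 + \left(-1 + n n\right)\right)^{2} = -12 + 6 \cdot 25 \left(-4 + \left(-1 + n^{2}\right)\right)^{2} = -12 + 6 \cdot 25 \left(-5 + n^{2}\right)^{2} = -12 + 150 \left(-5 + n^{2}\right)^{2}$)
$\frac{174925 + w{\left(-43 \right)}}{-54758 + b{\left(330,-432 \right)}} = \frac{174925 - \left(12 - 150 \left(-5 + \left(-43\right)^{2}\right)^{2}\right)}{-54758 + 330} = \frac{174925 - \left(12 - 150 \left(-5 + 1849\right)^{2}\right)}{-54428} = \left(174925 - \left(12 - 150 \cdot 1844^{2}\right)\right) \left(- \frac{1}{54428}\right) = \left(174925 + \left(-12 + 150 \cdot 3400336\right)\right) \left(- \frac{1}{54428}\right) = \left(174925 + \left(-12 + 510050400\right)\right) \left(- \frac{1}{54428}\right) = \left(174925 + 510050388\right) \left(- \frac{1}{54428}\right) = 510225313 \left(- \frac{1}{54428}\right) = - \frac{510225313}{54428}$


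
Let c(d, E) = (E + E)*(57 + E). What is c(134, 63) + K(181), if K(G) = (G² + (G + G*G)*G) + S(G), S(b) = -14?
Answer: 6010369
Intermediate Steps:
c(d, E) = 2*E*(57 + E) (c(d, E) = (2*E)*(57 + E) = 2*E*(57 + E))
K(G) = -14 + G² + G*(G + G²) (K(G) = (G² + (G + G*G)*G) - 14 = (G² + (G + G²)*G) - 14 = (G² + G*(G + G²)) - 14 = -14 + G² + G*(G + G²))
c(134, 63) + K(181) = 2*63*(57 + 63) + (-14 + 181³ + 2*181²) = 2*63*120 + (-14 + 5929741 + 2*32761) = 15120 + (-14 + 5929741 + 65522) = 15120 + 5995249 = 6010369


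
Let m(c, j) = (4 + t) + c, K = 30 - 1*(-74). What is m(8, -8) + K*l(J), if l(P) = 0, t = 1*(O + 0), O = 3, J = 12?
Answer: 15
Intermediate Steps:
K = 104 (K = 30 + 74 = 104)
t = 3 (t = 1*(3 + 0) = 1*3 = 3)
m(c, j) = 7 + c (m(c, j) = (4 + 3) + c = 7 + c)
m(8, -8) + K*l(J) = (7 + 8) + 104*0 = 15 + 0 = 15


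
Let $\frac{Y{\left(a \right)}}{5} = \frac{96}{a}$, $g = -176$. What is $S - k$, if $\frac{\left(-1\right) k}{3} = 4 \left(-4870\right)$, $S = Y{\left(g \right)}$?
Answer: $- \frac{642870}{11} \approx -58443.0$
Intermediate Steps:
$Y{\left(a \right)} = \frac{480}{a}$ ($Y{\left(a \right)} = 5 \frac{96}{a} = \frac{480}{a}$)
$S = - \frac{30}{11}$ ($S = \frac{480}{-176} = 480 \left(- \frac{1}{176}\right) = - \frac{30}{11} \approx -2.7273$)
$k = 58440$ ($k = - 3 \cdot 4 \left(-4870\right) = \left(-3\right) \left(-19480\right) = 58440$)
$S - k = - \frac{30}{11} - 58440 = - \frac{642870}{11}$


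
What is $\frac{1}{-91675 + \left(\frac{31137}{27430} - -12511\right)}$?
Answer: $- \frac{27430}{2171437383} \approx -1.2632 \cdot 10^{-5}$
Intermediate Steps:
$\frac{1}{-91675 + \left(\frac{31137}{27430} - -12511\right)} = \frac{1}{-91675 + \left(31137 \cdot \frac{1}{27430} + 12511\right)} = \frac{1}{-91675 + \left(\frac{31137}{27430} + 12511\right)} = \frac{1}{-91675 + \frac{343207867}{27430}} = \frac{1}{- \frac{2171437383}{27430}} = - \frac{27430}{2171437383}$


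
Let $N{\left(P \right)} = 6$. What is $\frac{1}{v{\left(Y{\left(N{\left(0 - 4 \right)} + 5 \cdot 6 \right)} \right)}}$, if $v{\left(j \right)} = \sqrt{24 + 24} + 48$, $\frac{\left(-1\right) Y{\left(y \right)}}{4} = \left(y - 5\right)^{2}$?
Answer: $\frac{1}{47} - \frac{\sqrt{3}}{564} \approx 0.018206$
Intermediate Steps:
$Y{\left(y \right)} = - 4 \left(-5 + y\right)^{2}$ ($Y{\left(y \right)} = - 4 \left(y - 5\right)^{2} = - 4 \left(-5 + y\right)^{2}$)
$v{\left(j \right)} = 48 + 4 \sqrt{3}$ ($v{\left(j \right)} = \sqrt{48} + 48 = 4 \sqrt{3} + 48 = 48 + 4 \sqrt{3}$)
$\frac{1}{v{\left(Y{\left(N{\left(0 - 4 \right)} + 5 \cdot 6 \right)} \right)}} = \frac{1}{48 + 4 \sqrt{3}}$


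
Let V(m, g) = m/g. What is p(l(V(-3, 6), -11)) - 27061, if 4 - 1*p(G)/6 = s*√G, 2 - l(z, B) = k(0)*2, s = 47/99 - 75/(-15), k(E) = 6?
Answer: -27037 - 1084*I*√10/33 ≈ -27037.0 - 103.88*I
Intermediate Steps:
s = 542/99 (s = 47*(1/99) - 75*(-1/15) = 47/99 + 5 = 542/99 ≈ 5.4747)
l(z, B) = -10 (l(z, B) = 2 - 6*2 = 2 - 1*12 = 2 - 12 = -10)
p(G) = 24 - 1084*√G/33
p(l(V(-3, 6), -11)) - 27061 = (24 - 1084*I*√10/33) - 27061 = -27037 - 1084*I*√10/33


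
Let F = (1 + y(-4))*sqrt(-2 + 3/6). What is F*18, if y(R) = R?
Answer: -27*I*sqrt(6) ≈ -66.136*I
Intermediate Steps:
F = -3*I*sqrt(6)/2 (F = (1 - 4)*sqrt(-2 + 3/6) = -3*sqrt(-2 + 3*(1/6)) = -3*sqrt(-2 + 1/2) = -3*I*sqrt(6)/2 ≈ -3.6742*I)
F*18 = -3*I*sqrt(6)/2*18 = -27*I*sqrt(6)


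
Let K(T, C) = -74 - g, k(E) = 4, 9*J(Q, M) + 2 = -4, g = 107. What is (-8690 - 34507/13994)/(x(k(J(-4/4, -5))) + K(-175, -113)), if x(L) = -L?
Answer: 121642367/2588890 ≈ 46.986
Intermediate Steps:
J(Q, M) = -2/3 (J(Q, M) = -2/9 + (1/9)*(-4) = -2/9 - 4/9 = -2/3)
K(T, C) = -181 (K(T, C) = -74 - 1*107 = -74 - 107 = -181)
(-8690 - 34507/13994)/(x(k(J(-4/4, -5))) + K(-175, -113)) = (-8690 - 34507/13994)/(-1*4 - 181) = (-8690 - 34507*1/13994)/(-4 - 181) = (-8690 - 34507/13994)/(-185) = -121642367/13994*(-1/185) = 121642367/2588890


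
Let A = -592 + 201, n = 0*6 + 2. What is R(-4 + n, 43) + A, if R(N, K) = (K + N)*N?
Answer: -473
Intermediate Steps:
n = 2 (n = 0 + 2 = 2)
A = -391
R(N, K) = N*(K + N)
R(-4 + n, 43) + A = (-4 + 2)*(43 + (-4 + 2)) - 391 = -2*(43 - 2) - 391 = -2*41 - 391 = -82 - 391 = -473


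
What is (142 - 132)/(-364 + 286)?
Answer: -5/39 ≈ -0.12821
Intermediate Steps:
(142 - 132)/(-364 + 286) = 10/(-78) = 10*(-1/78) = -5/39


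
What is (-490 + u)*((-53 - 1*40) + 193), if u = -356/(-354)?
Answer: -8655200/177 ≈ -48899.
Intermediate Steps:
u = 178/177 (u = -356*(-1/354) = 178/177 ≈ 1.0056)
(-490 + u)*((-53 - 1*40) + 193) = (-490 + 178/177)*((-53 - 1*40) + 193) = -86552*((-53 - 40) + 193)/177 = -86552*(-93 + 193)/177 = -86552/177*100 = -8655200/177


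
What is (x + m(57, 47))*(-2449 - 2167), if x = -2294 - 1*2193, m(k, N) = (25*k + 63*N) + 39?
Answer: 286192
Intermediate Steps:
m(k, N) = 39 + 25*k + 63*N
x = -4487 (x = -2294 - 2193 = -4487)
(x + m(57, 47))*(-2449 - 2167) = (-4487 + (39 + 25*57 + 63*47))*(-2449 - 2167) = (-4487 + (39 + 1425 + 2961))*(-4616) = (-4487 + 4425)*(-4616) = -62*(-4616) = 286192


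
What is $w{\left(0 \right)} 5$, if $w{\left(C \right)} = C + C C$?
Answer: $0$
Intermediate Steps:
$w{\left(C \right)} = C + C^{2}$
$w{\left(0 \right)} 5 = 0 \left(1 + 0\right) 5 = 0 \cdot 1 \cdot 5 = 0 \cdot 5 = 0$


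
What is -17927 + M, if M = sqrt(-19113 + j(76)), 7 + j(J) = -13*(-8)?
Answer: -17927 + 2*I*sqrt(4754) ≈ -17927.0 + 137.9*I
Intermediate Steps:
j(J) = 97 (j(J) = -7 - 13*(-8) = -7 + 104 = 97)
M = 2*I*sqrt(4754) (M = sqrt(-19113 + 97) = sqrt(-19016) = 2*I*sqrt(4754) ≈ 137.9*I)
-17927 + M = -17927 + 2*I*sqrt(4754)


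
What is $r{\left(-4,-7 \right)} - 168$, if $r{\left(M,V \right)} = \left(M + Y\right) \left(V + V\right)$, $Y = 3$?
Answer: $-154$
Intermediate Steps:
$r{\left(M,V \right)} = 2 V \left(3 + M\right)$ ($r{\left(M,V \right)} = \left(M + 3\right) \left(V + V\right) = \left(3 + M\right) 2 V = 2 V \left(3 + M\right)$)
$r{\left(-4,-7 \right)} - 168 = 2 \left(-7\right) \left(3 - 4\right) - 168 = 2 \left(-7\right) \left(-1\right) - 168 = 14 - 168 = -154$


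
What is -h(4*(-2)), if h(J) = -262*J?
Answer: -2096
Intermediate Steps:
-h(4*(-2)) = -(-262)*4*(-2) = -(-262)*(-8) = -1*2096 = -2096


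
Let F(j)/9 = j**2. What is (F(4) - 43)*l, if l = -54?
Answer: -5454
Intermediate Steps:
F(j) = 9*j**2
(F(4) - 43)*l = (9*4**2 - 43)*(-54) = (9*16 - 43)*(-54) = (144 - 43)*(-54) = 101*(-54) = -5454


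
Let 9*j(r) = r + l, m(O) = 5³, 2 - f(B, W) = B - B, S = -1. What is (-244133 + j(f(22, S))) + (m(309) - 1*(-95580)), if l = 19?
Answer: -445277/3 ≈ -1.4843e+5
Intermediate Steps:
f(B, W) = 2 (f(B, W) = 2 - (B - B) = 2 - 1*0 = 2 + 0 = 2)
m(O) = 125
j(r) = 19/9 + r/9 (j(r) = (r + 19)/9 = (19 + r)/9 = 19/9 + r/9)
(-244133 + j(f(22, S))) + (m(309) - 1*(-95580)) = (-244133 + (19/9 + (⅑)*2)) + (125 - 1*(-95580)) = (-244133 + (19/9 + 2/9)) + (125 + 95580) = (-244133 + 7/3) + 95705 = -732392/3 + 95705 = -445277/3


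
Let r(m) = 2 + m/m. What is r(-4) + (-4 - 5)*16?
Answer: -141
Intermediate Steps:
r(m) = 3 (r(m) = 2 + 1 = 3)
r(-4) + (-4 - 5)*16 = 3 + (-4 - 5)*16 = 3 - 9*16 = 3 - 144 = -141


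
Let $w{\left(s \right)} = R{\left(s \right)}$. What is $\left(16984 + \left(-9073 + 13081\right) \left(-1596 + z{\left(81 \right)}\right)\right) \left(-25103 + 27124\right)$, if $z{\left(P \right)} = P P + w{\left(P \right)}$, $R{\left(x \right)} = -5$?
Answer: $40211157944$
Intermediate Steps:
$w{\left(s \right)} = -5$
$z{\left(P \right)} = -5 + P^{2}$ ($z{\left(P \right)} = P P - 5 = P^{2} - 5 = -5 + P^{2}$)
$\left(16984 + \left(-9073 + 13081\right) \left(-1596 + z{\left(81 \right)}\right)\right) \left(-25103 + 27124\right) = \left(16984 + \left(-9073 + 13081\right) \left(-1596 - \left(5 - 81^{2}\right)\right)\right) \left(-25103 + 27124\right) = \left(16984 + 4008 \left(-1596 + \left(-5 + 6561\right)\right)\right) 2021 = \left(16984 + 4008 \left(-1596 + 6556\right)\right) 2021 = \left(16984 + 4008 \cdot 4960\right) 2021 = \left(16984 + 19879680\right) 2021 = 19896664 \cdot 2021 = 40211157944$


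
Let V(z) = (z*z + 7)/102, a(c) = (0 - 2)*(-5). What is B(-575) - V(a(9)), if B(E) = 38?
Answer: 3769/102 ≈ 36.951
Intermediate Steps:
a(c) = 10 (a(c) = -2*(-5) = 10)
V(z) = 7/102 + z**2/102 (V(z) = (z**2 + 7)*(1/102) = (7 + z**2)*(1/102) = 7/102 + z**2/102)
B(-575) - V(a(9)) = 38 - (7/102 + (1/102)*10**2) = 38 - (7/102 + (1/102)*100) = 38 - (7/102 + 50/51) = 38 - 1*107/102 = 38 - 107/102 = 3769/102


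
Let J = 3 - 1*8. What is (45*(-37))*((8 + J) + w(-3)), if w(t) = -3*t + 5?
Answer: -28305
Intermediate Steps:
w(t) = 5 - 3*t
J = -5 (J = 3 - 8 = -5)
(45*(-37))*((8 + J) + w(-3)) = (45*(-37))*((8 - 5) + (5 - 3*(-3))) = -1665*(3 + (5 + 9)) = -1665*(3 + 14) = -1665*17 = -28305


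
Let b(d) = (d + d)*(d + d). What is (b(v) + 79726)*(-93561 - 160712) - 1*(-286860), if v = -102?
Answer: -30853707506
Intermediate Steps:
b(d) = 4*d**2 (b(d) = (2*d)*(2*d) = 4*d**2)
(b(v) + 79726)*(-93561 - 160712) - 1*(-286860) = (4*(-102)**2 + 79726)*(-93561 - 160712) - 1*(-286860) = (4*10404 + 79726)*(-254273) + 286860 = (41616 + 79726)*(-254273) + 286860 = 121342*(-254273) + 286860 = -30853994366 + 286860 = -30853707506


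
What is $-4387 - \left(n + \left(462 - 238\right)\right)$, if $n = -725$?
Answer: $-3886$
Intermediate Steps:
$-4387 - \left(n + \left(462 - 238\right)\right) = -4387 - \left(-725 + \left(462 - 238\right)\right) = -4387 - \left(-725 + 224\right) = -4387 - -501 = -4387 + 501 = -3886$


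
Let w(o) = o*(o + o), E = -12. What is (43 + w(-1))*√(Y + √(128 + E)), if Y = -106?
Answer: 45*√(-106 + 2*√29) ≈ 439.14*I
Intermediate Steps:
w(o) = 2*o² (w(o) = o*(2*o) = 2*o²)
(43 + w(-1))*√(Y + √(128 + E)) = (43 + 2*(-1)²)*√(-106 + √(128 - 12)) = (43 + 2*1)*√(-106 + √116) = (43 + 2)*√(-106 + 2*√29) = 45*√(-106 + 2*√29)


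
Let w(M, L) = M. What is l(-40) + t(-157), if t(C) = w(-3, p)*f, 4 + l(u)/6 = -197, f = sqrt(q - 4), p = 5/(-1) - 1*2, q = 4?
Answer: -1206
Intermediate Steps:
p = -7 (p = 5*(-1) - 2 = -5 - 2 = -7)
f = 0 (f = sqrt(4 - 4) = sqrt(0) = 0)
l(u) = -1206 (l(u) = -24 + 6*(-197) = -24 - 1182 = -1206)
t(C) = 0 (t(C) = -3*0 = 0)
l(-40) + t(-157) = -1206 + 0 = -1206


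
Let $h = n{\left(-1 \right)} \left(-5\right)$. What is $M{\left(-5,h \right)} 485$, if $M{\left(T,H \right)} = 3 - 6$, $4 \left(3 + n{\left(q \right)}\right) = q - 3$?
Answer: $-1455$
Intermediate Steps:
$n{\left(q \right)} = - \frac{15}{4} + \frac{q}{4}$ ($n{\left(q \right)} = -3 + \frac{q - 3}{4} = -3 + \frac{-3 + q}{4} = -3 + \left(- \frac{3}{4} + \frac{q}{4}\right) = - \frac{15}{4} + \frac{q}{4}$)
$h = 20$ ($h = \left(- \frac{15}{4} + \frac{1}{4} \left(-1\right)\right) \left(-5\right) = \left(- \frac{15}{4} - \frac{1}{4}\right) \left(-5\right) = \left(-4\right) \left(-5\right) = 20$)
$M{\left(T,H \right)} = -3$ ($M{\left(T,H \right)} = 3 - 6 = -3$)
$M{\left(-5,h \right)} 485 = \left(-3\right) 485 = -1455$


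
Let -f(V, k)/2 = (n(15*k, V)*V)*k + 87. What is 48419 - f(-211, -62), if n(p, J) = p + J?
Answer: -29804531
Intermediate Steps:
n(p, J) = J + p
f(V, k) = -174 - 2*V*k*(V + 15*k) (f(V, k) = -2*(((V + 15*k)*V)*k + 87) = -2*((V*(V + 15*k))*k + 87) = -2*(V*k*(V + 15*k) + 87) = -2*(87 + V*k*(V + 15*k)) = -174 - 2*V*k*(V + 15*k))
48419 - f(-211, -62) = 48419 - (-174 - 2*(-211)*(-62)*(-211 + 15*(-62))) = 48419 - (-174 - 2*(-211)*(-62)*(-211 - 930)) = 48419 - (-174 - 2*(-211)*(-62)*(-1141)) = 48419 - (-174 + 29853124) = 48419 - 1*29852950 = 48419 - 29852950 = -29804531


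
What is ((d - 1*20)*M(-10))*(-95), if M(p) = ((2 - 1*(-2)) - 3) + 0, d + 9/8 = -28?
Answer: 37335/8 ≈ 4666.9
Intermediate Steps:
d = -233/8 (d = -9/8 - 28 = -233/8 ≈ -29.125)
M(p) = 1 (M(p) = ((2 + 2) - 3) + 0 = (4 - 3) + 0 = 1 + 0 = 1)
((d - 1*20)*M(-10))*(-95) = ((-233/8 - 1*20)*1)*(-95) = ((-233/8 - 20)*1)*(-95) = -393/8*1*(-95) = -393/8*(-95) = 37335/8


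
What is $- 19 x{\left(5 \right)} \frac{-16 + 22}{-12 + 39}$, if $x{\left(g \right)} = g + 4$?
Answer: $-38$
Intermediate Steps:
$x{\left(g \right)} = 4 + g$
$- 19 x{\left(5 \right)} \frac{-16 + 22}{-12 + 39} = - 19 \left(4 + 5\right) \frac{-16 + 22}{-12 + 39} = \left(-19\right) 9 \cdot \frac{6}{27} = - 171 \cdot 6 \cdot \frac{1}{27} = \left(-171\right) \frac{2}{9} = -38$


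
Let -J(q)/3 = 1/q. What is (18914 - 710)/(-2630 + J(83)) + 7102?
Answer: 1548805954/218293 ≈ 7095.1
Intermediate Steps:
J(q) = -3/q
(18914 - 710)/(-2630 + J(83)) + 7102 = (18914 - 710)/(-2630 - 3/83) + 7102 = 18204/(-2630 - 3*1/83) + 7102 = 18204/(-2630 - 3/83) + 7102 = 18204/(-218293/83) + 7102 = 18204*(-83/218293) + 7102 = -1510932/218293 + 7102 = 1548805954/218293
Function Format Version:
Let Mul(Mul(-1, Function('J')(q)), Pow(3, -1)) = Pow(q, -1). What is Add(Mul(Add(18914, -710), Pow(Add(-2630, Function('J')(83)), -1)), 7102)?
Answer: Rational(1548805954, 218293) ≈ 7095.1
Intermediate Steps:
Function('J')(q) = Mul(-3, Pow(q, -1))
Add(Mul(Add(18914, -710), Pow(Add(-2630, Function('J')(83)), -1)), 7102) = Add(Mul(Add(18914, -710), Pow(Add(-2630, Mul(-3, Pow(83, -1))), -1)), 7102) = Add(Mul(18204, Pow(Add(-2630, Mul(-3, Rational(1, 83))), -1)), 7102) = Add(Mul(18204, Pow(Add(-2630, Rational(-3, 83)), -1)), 7102) = Add(Mul(18204, Pow(Rational(-218293, 83), -1)), 7102) = Add(Mul(18204, Rational(-83, 218293)), 7102) = Add(Rational(-1510932, 218293), 7102) = Rational(1548805954, 218293)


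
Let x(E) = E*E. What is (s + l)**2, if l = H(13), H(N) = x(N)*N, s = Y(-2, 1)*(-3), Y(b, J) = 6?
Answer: 4748041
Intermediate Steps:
x(E) = E**2
s = -18 (s = 6*(-3) = -18)
H(N) = N**3 (H(N) = N**2*N = N**3)
l = 2197 (l = 13**3 = 2197)
(s + l)**2 = (-18 + 2197)**2 = 2179**2 = 4748041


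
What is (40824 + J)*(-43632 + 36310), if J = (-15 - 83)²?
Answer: -369233816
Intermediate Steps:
J = 9604 (J = (-98)² = 9604)
(40824 + J)*(-43632 + 36310) = (40824 + 9604)*(-43632 + 36310) = 50428*(-7322) = -369233816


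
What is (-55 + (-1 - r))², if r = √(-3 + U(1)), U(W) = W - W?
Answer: (56 + I*√3)² ≈ 3133.0 + 193.99*I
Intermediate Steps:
U(W) = 0
r = I*√3 (r = √(-3 + 0) = √(-3) = I*√3 ≈ 1.732*I)
(-55 + (-1 - r))² = (-55 + (-1 - I*√3))² = (-56 - I*√3)²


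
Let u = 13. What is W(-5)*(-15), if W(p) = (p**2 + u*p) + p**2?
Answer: 225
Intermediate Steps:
W(p) = 2*p**2 + 13*p (W(p) = (p**2 + 13*p) + p**2 = 2*p**2 + 13*p)
W(-5)*(-15) = -5*(13 + 2*(-5))*(-15) = -5*(13 - 10)*(-15) = -5*3*(-15) = -15*(-15) = 225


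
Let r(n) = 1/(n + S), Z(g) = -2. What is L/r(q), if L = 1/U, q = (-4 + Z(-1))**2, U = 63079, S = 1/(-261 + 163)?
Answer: 3527/6181742 ≈ 0.00057055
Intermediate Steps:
S = -1/98 (S = 1/(-98) = -1/98 ≈ -0.010204)
q = 36 (q = (-4 - 2)**2 = (-6)**2 = 36)
r(n) = 1/(-1/98 + n) (r(n) = 1/(n - 1/98) = 1/(-1/98 + n))
L = 1/63079 ≈ 1.5853e-5
L/r(q) = 1/(63079*((98/(-1 + 98*36)))) = 1/(63079*((98/(-1 + 3528)))) = 1/(63079*((98/3527))) = 1/(63079*((98*(1/3527)))) = 1/(63079*(98/3527)) = (1/63079)*(3527/98) = 3527/6181742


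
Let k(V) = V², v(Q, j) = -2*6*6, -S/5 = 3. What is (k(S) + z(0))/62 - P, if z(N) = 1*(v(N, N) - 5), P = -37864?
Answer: 1173858/31 ≈ 37866.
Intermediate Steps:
S = -15 (S = -5*3 = -15)
v(Q, j) = -72 (v(Q, j) = -12*6 = -72)
z(N) = -77 (z(N) = 1*(-72 - 5) = 1*(-77) = -77)
(k(S) + z(0))/62 - P = ((-15)² - 77)/62 - 1*(-37864) = (225 - 77)*(1/62) + 37864 = 148*(1/62) + 37864 = 74/31 + 37864 = 1173858/31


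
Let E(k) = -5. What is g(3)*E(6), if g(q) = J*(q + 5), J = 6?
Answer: -240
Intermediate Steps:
g(q) = 30 + 6*q (g(q) = 6*(q + 5) = 6*(5 + q) = 30 + 6*q)
g(3)*E(6) = (30 + 6*3)*(-5) = (30 + 18)*(-5) = 48*(-5) = -240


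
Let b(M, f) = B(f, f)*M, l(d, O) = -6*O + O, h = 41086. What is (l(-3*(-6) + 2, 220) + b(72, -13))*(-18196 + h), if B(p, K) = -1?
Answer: -26827080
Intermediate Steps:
l(d, O) = -5*O
b(M, f) = -M
(l(-3*(-6) + 2, 220) + b(72, -13))*(-18196 + h) = (-5*220 - 1*72)*(-18196 + 41086) = (-1100 - 72)*22890 = -1172*22890 = -26827080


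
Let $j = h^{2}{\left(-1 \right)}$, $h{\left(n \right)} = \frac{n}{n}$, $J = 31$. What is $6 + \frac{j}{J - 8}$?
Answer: $\frac{139}{23} \approx 6.0435$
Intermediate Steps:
$h{\left(n \right)} = 1$
$j = 1$ ($j = 1^{2} = 1$)
$6 + \frac{j}{J - 8} = 6 + 1 \frac{1}{31 - 8} = 6 + 1 \cdot \frac{1}{23} = 6 + \frac{1}{23} = \frac{139}{23}$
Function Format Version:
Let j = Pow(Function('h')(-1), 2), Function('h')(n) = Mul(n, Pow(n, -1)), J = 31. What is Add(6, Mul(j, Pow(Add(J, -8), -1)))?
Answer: Rational(139, 23) ≈ 6.0435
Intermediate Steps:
Function('h')(n) = 1
j = 1 (j = Pow(1, 2) = 1)
Add(6, Mul(j, Pow(Add(J, -8), -1))) = Add(6, Mul(1, Pow(Add(31, -8), -1))) = Add(6, Mul(1, Pow(23, -1))) = Add(6, Mul(1, Rational(1, 23))) = Add(6, Rational(1, 23)) = Rational(139, 23)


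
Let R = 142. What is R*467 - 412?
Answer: 65902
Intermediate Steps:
R*467 - 412 = 142*467 - 412 = 66314 - 412 = 65902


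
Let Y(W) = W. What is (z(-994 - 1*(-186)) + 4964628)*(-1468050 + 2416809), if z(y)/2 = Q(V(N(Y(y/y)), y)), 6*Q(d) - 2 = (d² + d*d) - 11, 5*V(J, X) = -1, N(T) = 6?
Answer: 117755816891881/25 ≈ 4.7102e+12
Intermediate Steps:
V(J, X) = -⅕ (V(J, X) = (⅕)*(-1) = -⅕)
Q(d) = -3/2 + d²/3 (Q(d) = ⅓ + ((d² + d*d) - 11)/6 = ⅓ + ((d² + d²) - 11)/6 = ⅓ + (2*d² - 11)/6 = ⅓ + (-11 + 2*d²)/6 = ⅓ + (-11/6 + d²/3) = -3/2 + d²/3)
z(y) = -223/75 (z(y) = 2*(-3/2 + (-⅕)²/3) = 2*(-3/2 + (⅓)*(1/25)) = 2*(-3/2 + 1/75) = 2*(-223/150) = -223/75)
(z(-994 - 1*(-186)) + 4964628)*(-1468050 + 2416809) = (-223/75 + 4964628)*(-1468050 + 2416809) = (372346877/75)*948759 = 117755816891881/25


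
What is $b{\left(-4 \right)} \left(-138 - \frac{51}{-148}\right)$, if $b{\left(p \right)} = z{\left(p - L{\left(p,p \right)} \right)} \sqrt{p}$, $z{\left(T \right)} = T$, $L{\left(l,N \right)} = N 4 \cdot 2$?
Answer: $- \frac{285222 i}{37} \approx - 7708.7 i$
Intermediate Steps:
$L{\left(l,N \right)} = 8 N$ ($L{\left(l,N \right)} = 4 N 2 = 8 N$)
$b{\left(p \right)} = - 7 p^{\frac{3}{2}}$ ($b{\left(p \right)} = \left(p - 8 p\right) \sqrt{p} = - 7 p \sqrt{p} = - 7 p^{\frac{3}{2}}$)
$b{\left(-4 \right)} \left(-138 - \frac{51}{-148}\right) = - 7 \left(-4\right)^{\frac{3}{2}} \left(-138 - \frac{51}{-148}\right) = - 7 \left(- 8 i\right) \left(-138 - - \frac{51}{148}\right) = 56 i \left(-138 + \frac{51}{148}\right) = 56 i \left(- \frac{20373}{148}\right) = - \frac{285222 i}{37}$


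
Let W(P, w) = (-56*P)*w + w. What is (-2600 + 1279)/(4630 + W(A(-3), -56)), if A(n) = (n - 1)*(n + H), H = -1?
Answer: -1321/54750 ≈ -0.024128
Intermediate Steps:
A(n) = (-1 + n)² (A(n) = (n - 1)*(n - 1) = (-1 + n)*(-1 + n) = (-1 + n)²)
W(P, w) = w - 56*P*w (W(P, w) = -56*P*w + w = w - 56*P*w)
(-2600 + 1279)/(4630 + W(A(-3), -56)) = (-2600 + 1279)/(4630 - 56*(1 - 56*(1 + (-3)² - 2*(-3)))) = -1321/(4630 - 56*(1 - 56*(1 + 9 + 6))) = -1321/(4630 - 56*(1 - 56*16)) = -1321/(4630 - 56*(1 - 896)) = -1321/(4630 - 56*(-895)) = -1321/(4630 + 50120) = -1321/54750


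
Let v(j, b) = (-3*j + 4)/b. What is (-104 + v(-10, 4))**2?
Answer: 36481/4 ≈ 9120.3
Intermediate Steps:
v(j, b) = (4 - 3*j)/b
(-104 + v(-10, 4))**2 = (-104 + (4 - 3*(-10))/4)**2 = (-104 + (4 + 30)/4)**2 = (-104 + (1/4)*34)**2 = (-104 + 17/2)**2 = (-191/2)**2 = 36481/4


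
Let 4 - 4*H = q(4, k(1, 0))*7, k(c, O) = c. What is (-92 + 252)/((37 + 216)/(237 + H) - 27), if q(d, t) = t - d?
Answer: -155680/25259 ≈ -6.1633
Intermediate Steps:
H = 25/4 (H = 1 - (1 - 1*4)*7/4 = 1 - (1 - 4)*7/4 = 1 - (-3)*7/4 = 1 - 1/4*(-21) = 1 + 21/4 = 25/4 ≈ 6.2500)
(-92 + 252)/((37 + 216)/(237 + H) - 27) = (-92 + 252)/((37 + 216)/(237 + 25/4) - 27) = 160/(253/(973/4) - 27) = 160/(253*(4/973) - 27) = 160/(1012/973 - 27) = 160/(-25259/973) = 160*(-973/25259) = -155680/25259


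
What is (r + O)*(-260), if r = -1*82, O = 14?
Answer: 17680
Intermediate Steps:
r = -82
(r + O)*(-260) = (-82 + 14)*(-260) = -68*(-260) = 17680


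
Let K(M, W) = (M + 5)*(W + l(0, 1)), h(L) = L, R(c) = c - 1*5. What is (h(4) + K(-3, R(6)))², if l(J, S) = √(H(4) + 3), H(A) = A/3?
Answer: 160/3 + 8*√39 ≈ 103.29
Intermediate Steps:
H(A) = A/3 (H(A) = A*(⅓) = A/3)
R(c) = -5 + c (R(c) = c - 5 = -5 + c)
l(J, S) = √39/3 (l(J, S) = √((⅓)*4 + 3) = √(4/3 + 3) = √(13/3) = √39/3)
K(M, W) = (5 + M)*(W + √39/3) (K(M, W) = (M + 5)*(W + √39/3) = (5 + M)*(W + √39/3))
(h(4) + K(-3, R(6)))² = (4 + (5*(-5 + 6) + 5*√39/3 - 3*(-5 + 6) + (⅓)*(-3)*√39))² = (4 + (5*1 + 5*√39/3 - 3*1 - √39))² = (4 + (5 + 5*√39/3 - 3 - √39))² = (4 + (2 + 2*√39/3))² = (6 + 2*√39/3)²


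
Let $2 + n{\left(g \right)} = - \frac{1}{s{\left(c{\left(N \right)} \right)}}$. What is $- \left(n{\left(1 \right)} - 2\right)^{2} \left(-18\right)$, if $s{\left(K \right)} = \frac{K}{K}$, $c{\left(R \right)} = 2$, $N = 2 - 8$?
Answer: $450$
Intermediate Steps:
$N = -6$ ($N = 2 - 8 = -6$)
$s{\left(K \right)} = 1$
$n{\left(g \right)} = -3$ ($n{\left(g \right)} = -2 - 1^{-1} = -2 - 1 = -3$)
$- \left(n{\left(1 \right)} - 2\right)^{2} \left(-18\right) = - \left(-3 - 2\right)^{2} \left(-18\right) = - \left(-5\right)^{2} \left(-18\right) = \left(-1\right) 25 \left(-18\right) = \left(-25\right) \left(-18\right) = 450$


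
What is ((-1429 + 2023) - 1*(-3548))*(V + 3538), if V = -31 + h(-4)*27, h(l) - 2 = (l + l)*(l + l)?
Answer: 21907038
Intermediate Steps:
h(l) = 2 + 4*l**2 (h(l) = 2 + (l + l)*(l + l) = 2 + (2*l)*(2*l) = 2 + 4*l**2)
V = 1751 (V = -31 + (2 + 4*(-4)**2)*27 = -31 + (2 + 4*16)*27 = -31 + (2 + 64)*27 = -31 + 66*27 = -31 + 1782 = 1751)
((-1429 + 2023) - 1*(-3548))*(V + 3538) = ((-1429 + 2023) - 1*(-3548))*(1751 + 3538) = (594 + 3548)*5289 = 4142*5289 = 21907038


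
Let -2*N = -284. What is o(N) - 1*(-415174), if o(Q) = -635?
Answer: 414539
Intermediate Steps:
N = 142 (N = -½*(-284) = 142)
o(N) - 1*(-415174) = -635 - 1*(-415174) = -635 + 415174 = 414539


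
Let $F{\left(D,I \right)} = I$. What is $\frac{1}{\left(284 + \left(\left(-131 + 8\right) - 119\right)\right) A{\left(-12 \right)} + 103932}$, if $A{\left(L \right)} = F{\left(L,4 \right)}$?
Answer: $\frac{1}{104100} \approx 9.6061 \cdot 10^{-6}$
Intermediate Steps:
$A{\left(L \right)} = 4$
$\frac{1}{\left(284 + \left(\left(-131 + 8\right) - 119\right)\right) A{\left(-12 \right)} + 103932} = \frac{1}{\left(284 + \left(\left(-131 + 8\right) - 119\right)\right) 4 + 103932} = \frac{1}{\left(284 - 242\right) 4 + 103932} = \frac{1}{42 \cdot 4 + 103932} = \frac{1}{168 + 103932} = \frac{1}{104100}$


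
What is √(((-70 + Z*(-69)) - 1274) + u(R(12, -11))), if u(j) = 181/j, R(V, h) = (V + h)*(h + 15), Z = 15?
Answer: I*√9335/2 ≈ 48.309*I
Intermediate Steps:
R(V, h) = (15 + h)*(V + h) (R(V, h) = (V + h)*(15 + h) = (15 + h)*(V + h))
√(((-70 + Z*(-69)) - 1274) + u(R(12, -11))) = √(((-70 + 15*(-69)) - 1274) + 181/((-11)² + 15*12 + 15*(-11) + 12*(-11))) = √(((-70 - 1035) - 1274) + 181/(121 + 180 - 165 - 132)) = √((-1105 - 1274) + 181/4) = √(-2379 + 181*(¼)) = √(-2379 + 181/4) = √(-9335/4) = I*√9335/2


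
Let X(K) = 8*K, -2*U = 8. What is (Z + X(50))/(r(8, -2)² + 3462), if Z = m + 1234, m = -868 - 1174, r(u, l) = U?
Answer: -204/1739 ≈ -0.11731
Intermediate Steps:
U = -4 (U = -½*8 = -4)
r(u, l) = -4
m = -2042
Z = -808 (Z = -2042 + 1234 = -808)
(Z + X(50))/(r(8, -2)² + 3462) = (-808 + 8*50)/((-4)² + 3462) = (-808 + 400)/(16 + 3462) = -408/3478 = -408*1/3478 = -204/1739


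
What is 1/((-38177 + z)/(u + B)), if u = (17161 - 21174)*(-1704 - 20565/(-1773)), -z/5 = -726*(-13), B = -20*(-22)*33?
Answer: -1340806679/16817299 ≈ -79.728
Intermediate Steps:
B = 14520 (B = 440*33 = 14520)
z = -47190 (z = -(-3630)*(-13) = -5*9438 = -47190)
u = 1337946239/197 (u = -4013*(-1704 - 20565*(-1/1773)) = -4013*(-1704 + 2285/197) = -4013*(-333403/197) = 1337946239/197 ≈ 6.7916e+6)
1/((-38177 + z)/(u + B)) = 1/((-38177 - 47190)/(1337946239/197 + 14520)) = 1/(-85367/1340806679/197) = 1/(-85367*197/1340806679) = 1/(-16817299/1340806679) = -1340806679/16817299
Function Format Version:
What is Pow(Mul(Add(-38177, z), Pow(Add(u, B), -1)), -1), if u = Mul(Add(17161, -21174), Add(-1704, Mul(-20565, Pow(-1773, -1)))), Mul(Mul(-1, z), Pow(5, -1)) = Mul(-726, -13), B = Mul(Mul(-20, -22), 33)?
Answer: Rational(-1340806679, 16817299) ≈ -79.728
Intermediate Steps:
B = 14520 (B = Mul(440, 33) = 14520)
z = -47190 (z = Mul(-5, Mul(-726, -13)) = Mul(-5, 9438) = -47190)
u = Rational(1337946239, 197) (u = Mul(-4013, Add(-1704, Mul(-20565, Rational(-1, 1773)))) = Mul(-4013, Add(-1704, Rational(2285, 197))) = Mul(-4013, Rational(-333403, 197)) = Rational(1337946239, 197) ≈ 6.7916e+6)
Pow(Mul(Add(-38177, z), Pow(Add(u, B), -1)), -1) = Pow(Mul(Add(-38177, -47190), Pow(Add(Rational(1337946239, 197), 14520), -1)), -1) = Pow(Mul(-85367, Pow(Rational(1340806679, 197), -1)), -1) = Pow(Mul(-85367, Rational(197, 1340806679)), -1) = Pow(Rational(-16817299, 1340806679), -1) = Rational(-1340806679, 16817299)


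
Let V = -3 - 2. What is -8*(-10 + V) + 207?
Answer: 327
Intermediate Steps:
V = -5
-8*(-10 + V) + 207 = -8*(-10 - 5) + 207 = -8*(-15) + 207 = 120 + 207 = 327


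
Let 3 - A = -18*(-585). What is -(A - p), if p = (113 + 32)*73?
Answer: 21112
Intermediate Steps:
A = -10527 (A = 3 - (-18)*(-585) = 3 - 1*10530 = 3 - 10530 = -10527)
p = 10585 (p = 145*73 = 10585)
-(A - p) = -(-10527 - 1*10585) = -(-10527 - 10585) = -1*(-21112) = 21112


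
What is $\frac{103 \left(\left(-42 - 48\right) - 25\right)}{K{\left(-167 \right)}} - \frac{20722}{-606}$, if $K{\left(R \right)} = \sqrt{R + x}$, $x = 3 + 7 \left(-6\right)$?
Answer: $\frac{10361}{303} + \frac{115 i \sqrt{206}}{2} \approx 34.195 + 825.28 i$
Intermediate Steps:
$x = -39$ ($x = 3 - 42 = -39$)
$K{\left(R \right)} = \sqrt{-39 + R}$ ($K{\left(R \right)} = \sqrt{R - 39} = \sqrt{-39 + R}$)
$\frac{103 \left(\left(-42 - 48\right) - 25\right)}{K{\left(-167 \right)}} - \frac{20722}{-606} = \frac{103 \left(\left(-42 - 48\right) - 25\right)}{\sqrt{-39 - 167}} - \frac{20722}{-606} = \frac{103 \left(-90 - 25\right)}{\sqrt{-206}} - - \frac{10361}{303} = \frac{103 \left(-115\right)}{i \sqrt{206}} + \frac{10361}{303} = - 11845 \left(- \frac{i \sqrt{206}}{206}\right) + \frac{10361}{303} = \frac{115 i \sqrt{206}}{2} + \frac{10361}{303} = \frac{10361}{303} + \frac{115 i \sqrt{206}}{2}$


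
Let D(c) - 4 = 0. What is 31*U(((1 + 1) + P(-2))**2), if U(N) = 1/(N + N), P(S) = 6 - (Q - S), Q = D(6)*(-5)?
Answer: 31/1352 ≈ 0.022929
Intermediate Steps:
D(c) = 4 (D(c) = 4 + 0 = 4)
Q = -20 (Q = 4*(-5) = -20)
P(S) = 26 + S (P(S) = 6 - (-20 - S) = 6 + (20 + S) = 26 + S)
U(N) = 1/(2*N)
31*U(((1 + 1) + P(-2))**2) = 31*(1/(2*(((1 + 1) + (26 - 2))**2))) = 31*(1/(2*((2 + 24)**2))) = 31*(1/(2*(26**2))) = 31*((1/2)/676) = 31*((1/2)*(1/676)) = 31*(1/1352) = 31/1352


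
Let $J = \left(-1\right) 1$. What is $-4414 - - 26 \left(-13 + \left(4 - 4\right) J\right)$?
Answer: $-4752$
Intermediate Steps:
$J = -1$
$-4414 - - 26 \left(-13 + \left(4 - 4\right) J\right) = -4414 - - 26 \left(-13 + \left(4 - 4\right) \left(-1\right)\right) = -4414 - - 26 \left(-13 + 0 \left(-1\right)\right) = -4414 - - 26 \left(-13 + 0\right) = -4414 - \left(-26\right) \left(-13\right) = -4414 - 338 = -4752$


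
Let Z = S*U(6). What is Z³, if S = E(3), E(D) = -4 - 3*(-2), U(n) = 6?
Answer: 1728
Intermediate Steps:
E(D) = 2 (E(D) = -4 + 6 = 2)
S = 2
Z = 12 (Z = 2*6 = 12)
Z³ = 12³ = 1728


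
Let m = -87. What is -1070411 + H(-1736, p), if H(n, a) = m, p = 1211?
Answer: -1070498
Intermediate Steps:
H(n, a) = -87
-1070411 + H(-1736, p) = -1070411 - 87 = -1070498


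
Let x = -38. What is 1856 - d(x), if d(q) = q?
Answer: 1894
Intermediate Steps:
1856 - d(x) = 1856 - 1*(-38) = 1856 + 38 = 1894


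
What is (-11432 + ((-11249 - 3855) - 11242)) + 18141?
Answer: -19637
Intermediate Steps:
(-11432 + ((-11249 - 3855) - 11242)) + 18141 = (-11432 + (-15104 - 11242)) + 18141 = (-11432 - 26346) + 18141 = -37778 + 18141 = -19637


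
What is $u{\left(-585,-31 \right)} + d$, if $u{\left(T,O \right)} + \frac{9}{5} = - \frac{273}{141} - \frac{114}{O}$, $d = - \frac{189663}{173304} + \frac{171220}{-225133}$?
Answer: $- \frac{181310927807237}{94744944704040} \approx -1.9137$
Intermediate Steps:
$d = - \frac{24124170353}{13005483144}$ ($d = \left(-189663\right) \frac{1}{173304} + 171220 \left(- \frac{1}{225133}\right) = - \frac{63221}{57768} - \frac{171220}{225133} = - \frac{24124170353}{13005483144} \approx -1.8549$)
$u{\left(T,O \right)} = - \frac{878}{235} - \frac{114}{O}$ ($u{\left(T,O \right)} = - \frac{9}{5} - \left(\frac{91}{47} + \frac{114}{O}\right) = - \frac{878}{235} - \frac{114}{O}$)
$u{\left(-585,-31 \right)} + d = \left(- \frac{878}{235} - \frac{114}{-31}\right) - \frac{24124170353}{13005483144} = \left(- \frac{878}{235} - - \frac{114}{31}\right) - \frac{24124170353}{13005483144} = \left(- \frac{878}{235} + \frac{114}{31}\right) - \frac{24124170353}{13005483144} = - \frac{428}{7285} - \frac{24124170353}{13005483144} = - \frac{181310927807237}{94744944704040}$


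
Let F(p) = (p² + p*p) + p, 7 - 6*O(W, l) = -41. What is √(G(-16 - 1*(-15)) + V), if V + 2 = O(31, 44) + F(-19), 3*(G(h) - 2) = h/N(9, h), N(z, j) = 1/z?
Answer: 2*√177 ≈ 26.608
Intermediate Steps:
O(W, l) = 8 (O(W, l) = 7/6 - ⅙*(-41) = 7/6 + 41/6 = 8)
F(p) = p + 2*p² (F(p) = (p² + p²) + p = 2*p² + p = p + 2*p²)
G(h) = 2 + 3*h (G(h) = 2 + (h/(1/9))/3 = 2 + (h/(⅑))/3 = 2 + (h*9)/3 = 2 + (9*h)/3 = 2 + 3*h)
V = 709 (V = -2 + (8 - 19*(1 + 2*(-19))) = -2 + (8 - 19*(1 - 38)) = -2 + (8 - 19*(-37)) = -2 + (8 + 703) = -2 + 711 = 709)
√(G(-16 - 1*(-15)) + V) = √((2 + 3*(-16 - 1*(-15))) + 709) = √((2 + 3*(-16 + 15)) + 709) = √((2 + 3*(-1)) + 709) = √((2 - 3) + 709) = √(-1 + 709) = √708 = 2*√177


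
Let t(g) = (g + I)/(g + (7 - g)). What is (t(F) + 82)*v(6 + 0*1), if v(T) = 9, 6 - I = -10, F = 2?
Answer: 5328/7 ≈ 761.14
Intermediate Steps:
I = 16 (I = 6 - 1*(-10) = 6 + 10 = 16)
t(g) = 16/7 + g/7 (t(g) = (g + 16)/(g + (7 - g)) = (16 + g)/7 = (16 + g)*(⅐) = 16/7 + g/7)
(t(F) + 82)*v(6 + 0*1) = ((16/7 + (⅐)*2) + 82)*9 = ((16/7 + 2/7) + 82)*9 = (18/7 + 82)*9 = (592/7)*9 = 5328/7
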